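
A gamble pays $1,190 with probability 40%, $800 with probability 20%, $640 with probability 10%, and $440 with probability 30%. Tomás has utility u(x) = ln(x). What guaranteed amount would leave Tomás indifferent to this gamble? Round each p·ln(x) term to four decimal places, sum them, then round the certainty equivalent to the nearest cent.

E[u] = 0.4·ln(1190) + 0.2·ln(800) + 0.1·ln(640) + 0.3·ln(440) = 2.8327 + 1.3369 + 0.6461 + 1.8260 = 6.6417
CE = e^6.6417 ≈ 766.40

$766.40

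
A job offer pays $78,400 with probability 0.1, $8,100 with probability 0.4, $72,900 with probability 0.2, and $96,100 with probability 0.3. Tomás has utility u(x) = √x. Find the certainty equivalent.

E[u] = 0.1·√78400 + 0.4·√8100 + 0.2·√72900 + 0.3·√96100 = 0.1·280 + 0.4·90 + 0.2·270 + 0.3·310 = 211
CE = (211)² = 44521

$44,521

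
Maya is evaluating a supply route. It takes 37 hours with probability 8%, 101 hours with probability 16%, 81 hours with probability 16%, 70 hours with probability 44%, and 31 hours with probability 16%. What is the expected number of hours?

EV = 0.08 × 37 + 0.16 × 101 + 0.16 × 81 + 0.44 × 70 + 0.16 × 31 = 2.96 + 16.16 + 12.96 + 30.8 + 4.96 = 67.84

67.84 hours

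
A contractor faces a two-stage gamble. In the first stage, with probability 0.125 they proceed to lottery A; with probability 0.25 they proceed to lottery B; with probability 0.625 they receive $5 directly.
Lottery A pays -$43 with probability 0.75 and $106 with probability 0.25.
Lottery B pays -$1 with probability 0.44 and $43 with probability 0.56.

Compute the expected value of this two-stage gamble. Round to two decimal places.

EV(A) = 0.75 × (-43) + 0.25 × 106 = -32.25 + 26.5 = -5.75
EV(B) = 0.44 × (-1) + 0.56 × 43 = -0.44 + 24.08 = 23.64
Branch C: 5 (certain)
Overall = 0.125 × (-5.75) + 0.25 × 23.64 + 0.625 × 5 = -0.71875 + 5.91 + 3.125 = 8.31625

$8.32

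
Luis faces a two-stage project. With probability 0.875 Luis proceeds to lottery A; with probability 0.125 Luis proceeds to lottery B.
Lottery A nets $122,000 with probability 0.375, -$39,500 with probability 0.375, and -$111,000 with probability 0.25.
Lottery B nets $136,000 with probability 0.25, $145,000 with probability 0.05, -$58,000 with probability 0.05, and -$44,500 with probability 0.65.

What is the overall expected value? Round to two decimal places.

$3,967.19

EV(A) = 0.375 × 122000 + 0.375 × (-39500) + 0.25 × (-111000) = 45750 − 14812.5 − 27750 = 3187.5
EV(B) = 0.25 × 136000 + 0.05 × 145000 + 0.05 × (-58000) + 0.65 × (-44500) = 34000 + 7250 − 2900 − 28925 = 9425
Overall = 0.875 × 3187.5 + 0.125 × 9425 = 2789.0625 + 1178.125 = 3967.1875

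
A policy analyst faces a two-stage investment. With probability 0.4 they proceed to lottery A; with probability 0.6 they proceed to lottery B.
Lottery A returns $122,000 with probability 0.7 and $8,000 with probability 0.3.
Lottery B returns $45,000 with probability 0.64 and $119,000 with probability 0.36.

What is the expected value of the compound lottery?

EV(A) = 0.7 × 122000 + 0.3 × 8000 = 85400 + 2400 = 87800
EV(B) = 0.64 × 45000 + 0.36 × 119000 = 28800 + 42840 = 71640
Overall = 0.4 × 87800 + 0.6 × 71640 = 35120 + 42984 = 78104

$78,104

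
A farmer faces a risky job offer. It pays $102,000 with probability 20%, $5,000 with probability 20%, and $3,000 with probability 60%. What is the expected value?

EV = 0.2 × 102000 + 0.2 × 5000 + 0.6 × 3000 = 20400 + 1000 + 1800 = 23200

$23,200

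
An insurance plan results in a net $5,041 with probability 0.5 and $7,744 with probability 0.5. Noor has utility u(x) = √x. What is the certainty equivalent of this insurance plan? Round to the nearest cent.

E[u] = 0.5·√5041 + 0.5·√7744 = 0.5·71 + 0.5·88 = 79.5
CE = (79.5)² = 6320.25

$6,320.25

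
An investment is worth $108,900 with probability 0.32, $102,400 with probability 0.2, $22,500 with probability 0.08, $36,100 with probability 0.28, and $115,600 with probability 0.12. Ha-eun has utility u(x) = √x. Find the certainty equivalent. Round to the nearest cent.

E[u] = 0.32·√108900 + 0.2·√102400 + 0.08·√22500 + 0.28·√36100 + 0.12·√115600 = 0.32·330 + 0.2·320 + 0.08·150 + 0.28·190 + 0.12·340 = 275.6
CE = (275.6)² = 75955.36

$75,955.36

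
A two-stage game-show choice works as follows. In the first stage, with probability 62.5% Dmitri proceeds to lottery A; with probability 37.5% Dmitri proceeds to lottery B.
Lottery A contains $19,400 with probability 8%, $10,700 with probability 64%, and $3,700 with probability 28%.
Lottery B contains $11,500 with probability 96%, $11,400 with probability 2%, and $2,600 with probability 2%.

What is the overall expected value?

EV(A) = 0.08 × 19400 + 0.64 × 10700 + 0.28 × 3700 = 1552 + 6848 + 1036 = 9436
EV(B) = 0.96 × 11500 + 0.02 × 11400 + 0.02 × 2600 = 11040 + 228 + 52 = 11320
Overall = 0.625 × 9436 + 0.375 × 11320 = 5897.5 + 4245 = 10142.5

$10,142.50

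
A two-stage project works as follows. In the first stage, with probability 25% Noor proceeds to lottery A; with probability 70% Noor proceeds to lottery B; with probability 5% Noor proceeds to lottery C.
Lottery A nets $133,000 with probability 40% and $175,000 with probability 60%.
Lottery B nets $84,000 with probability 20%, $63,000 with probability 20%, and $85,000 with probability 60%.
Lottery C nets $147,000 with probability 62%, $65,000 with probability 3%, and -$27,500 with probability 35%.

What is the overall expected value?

$100,003.25

EV(A) = 0.4 × 133000 + 0.6 × 175000 = 53200 + 105000 = 158200
EV(B) = 0.2 × 84000 + 0.2 × 63000 + 0.6 × 85000 = 16800 + 12600 + 51000 = 80400
EV(C) = 0.62 × 147000 + 0.03 × 65000 + 0.35 × (-27500) = 91140 + 1950 − 9625 = 83465
Overall = 0.25 × 158200 + 0.7 × 80400 + 0.05 × 83465 = 39550 + 56280 + 4173.25 = 100003.25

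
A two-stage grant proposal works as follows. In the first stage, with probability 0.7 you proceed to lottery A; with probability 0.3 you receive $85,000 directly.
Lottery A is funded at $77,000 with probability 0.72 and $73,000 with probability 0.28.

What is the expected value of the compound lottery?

$78,616

EV(A) = 0.72 × 77000 + 0.28 × 73000 = 55440 + 20440 = 75880
Branch B: 85000 (certain)
Overall = 0.7 × 75880 + 0.3 × 85000 = 53116 + 25500 = 78616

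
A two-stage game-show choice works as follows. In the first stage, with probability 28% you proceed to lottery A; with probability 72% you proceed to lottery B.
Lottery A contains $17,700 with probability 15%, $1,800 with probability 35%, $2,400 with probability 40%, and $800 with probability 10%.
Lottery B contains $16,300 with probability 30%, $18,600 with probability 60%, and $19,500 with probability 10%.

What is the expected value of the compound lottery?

EV(A) = 0.15 × 17700 + 0.35 × 1800 + 0.4 × 2400 + 0.1 × 800 = 2655 + 630 + 960 + 80 = 4325
EV(B) = 0.3 × 16300 + 0.6 × 18600 + 0.1 × 19500 = 4890 + 11160 + 1950 = 18000
Overall = 0.28 × 4325 + 0.72 × 18000 = 1211 + 12960 = 14171

$14,171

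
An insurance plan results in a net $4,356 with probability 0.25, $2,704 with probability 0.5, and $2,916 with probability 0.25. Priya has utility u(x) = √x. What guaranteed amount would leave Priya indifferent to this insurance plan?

E[u] = 0.25·√4356 + 0.5·√2704 + 0.25·√2916 = 0.25·66 + 0.5·52 + 0.25·54 = 56
CE = (56)² = 3136

$3,136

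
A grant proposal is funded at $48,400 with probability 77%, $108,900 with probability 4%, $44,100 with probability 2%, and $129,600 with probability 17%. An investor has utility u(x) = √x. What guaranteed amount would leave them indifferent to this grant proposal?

$61,504

E[u] = 0.77·√48400 + 0.04·√108900 + 0.02·√44100 + 0.17·√129600 = 0.77·220 + 0.04·330 + 0.02·210 + 0.17·360 = 248
CE = (248)² = 61504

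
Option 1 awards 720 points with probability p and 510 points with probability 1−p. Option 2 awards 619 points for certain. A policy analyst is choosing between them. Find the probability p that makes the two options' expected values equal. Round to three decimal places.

p = 0.519

p·720 + (1−p)·510 = 619
210p + 510 = 619
p = (619 − 510) / 210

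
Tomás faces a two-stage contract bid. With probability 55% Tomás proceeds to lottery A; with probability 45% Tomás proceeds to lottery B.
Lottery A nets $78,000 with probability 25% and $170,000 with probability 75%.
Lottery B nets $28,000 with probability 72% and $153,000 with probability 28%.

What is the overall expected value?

EV(A) = 0.25 × 78000 + 0.75 × 170000 = 19500 + 127500 = 147000
EV(B) = 0.72 × 28000 + 0.28 × 153000 = 20160 + 42840 = 63000
Overall = 0.55 × 147000 + 0.45 × 63000 = 80850 + 28350 = 109200

$109,200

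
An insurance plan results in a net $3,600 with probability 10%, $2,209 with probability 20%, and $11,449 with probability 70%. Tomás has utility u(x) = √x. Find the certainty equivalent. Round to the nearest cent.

$8,154.09

E[u] = 0.1·√3600 + 0.2·√2209 + 0.7·√11449 = 0.1·60 + 0.2·47 + 0.7·107 = 90.3
CE = (90.3)² = 8154.09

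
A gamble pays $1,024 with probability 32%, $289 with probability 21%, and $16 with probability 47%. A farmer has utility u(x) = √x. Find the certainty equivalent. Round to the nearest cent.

E[u] = 0.32·√1024 + 0.21·√289 + 0.47·√16 = 0.32·32 + 0.21·17 + 0.47·4 = 15.69
CE = (15.69)² = 246.1761

$246.18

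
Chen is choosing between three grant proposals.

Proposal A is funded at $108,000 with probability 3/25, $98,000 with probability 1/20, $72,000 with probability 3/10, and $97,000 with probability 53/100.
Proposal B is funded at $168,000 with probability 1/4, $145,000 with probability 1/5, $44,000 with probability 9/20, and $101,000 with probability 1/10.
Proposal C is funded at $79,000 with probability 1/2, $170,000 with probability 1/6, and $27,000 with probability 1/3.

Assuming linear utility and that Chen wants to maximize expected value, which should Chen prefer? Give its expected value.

Proposal A = 3/25 × 108000 + 1/20 × 98000 + 3/10 × 72000 + 53/100 × 97000 = 12960 + 4900 + 21600 + 51410 = 90870
Proposal B = 1/4 × 168000 + 1/5 × 145000 + 9/20 × 44000 + 1/10 × 101000 = 42000 + 29000 + 19800 + 10100 = 100900
Proposal C = 1/2 × 79000 + 1/6 × 170000 + 1/3 × 27000 = 39500 + 28333.3333 + 9000 = 76833.3333

Proposal B ($100,900)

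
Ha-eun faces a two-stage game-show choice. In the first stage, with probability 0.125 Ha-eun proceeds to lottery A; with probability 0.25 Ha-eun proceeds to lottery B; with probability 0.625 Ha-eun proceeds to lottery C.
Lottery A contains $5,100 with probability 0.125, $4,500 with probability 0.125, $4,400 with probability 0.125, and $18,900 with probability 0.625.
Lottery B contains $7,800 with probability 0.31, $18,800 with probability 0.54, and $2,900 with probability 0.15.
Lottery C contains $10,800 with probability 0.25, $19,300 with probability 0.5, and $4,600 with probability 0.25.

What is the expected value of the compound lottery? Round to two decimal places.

$13,384.06

EV(A) = 0.125 × 5100 + 0.125 × 4500 + 0.125 × 4400 + 0.625 × 18900 = 637.5 + 562.5 + 550 + 11812.5 = 13562.5
EV(B) = 0.31 × 7800 + 0.54 × 18800 + 0.15 × 2900 = 2418 + 10152 + 435 = 13005
EV(C) = 0.25 × 10800 + 0.5 × 19300 + 0.25 × 4600 = 2700 + 9650 + 1150 = 13500
Overall = 0.125 × 13562.5 + 0.25 × 13005 + 0.625 × 13500 = 1695.3125 + 3251.25 + 8437.5 = 13384.0625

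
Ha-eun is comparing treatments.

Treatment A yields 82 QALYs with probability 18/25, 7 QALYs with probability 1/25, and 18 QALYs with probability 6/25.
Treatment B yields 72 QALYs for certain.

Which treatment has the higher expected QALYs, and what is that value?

Treatment A = 18/25 × 82 + 1/25 × 7 + 6/25 × 18 = 59.04 + 0.28 + 4.32 = 63.64
Treatment B: 72 (certain)

Treatment B (72 QALYs)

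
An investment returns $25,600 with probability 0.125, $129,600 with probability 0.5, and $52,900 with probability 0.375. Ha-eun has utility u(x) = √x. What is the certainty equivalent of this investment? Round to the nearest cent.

$81,939.06

E[u] = 0.125·√25600 + 0.5·√129600 + 0.375·√52900 = 0.125·160 + 0.5·360 + 0.375·230 = 286.25
CE = (286.25)² = 81939.0625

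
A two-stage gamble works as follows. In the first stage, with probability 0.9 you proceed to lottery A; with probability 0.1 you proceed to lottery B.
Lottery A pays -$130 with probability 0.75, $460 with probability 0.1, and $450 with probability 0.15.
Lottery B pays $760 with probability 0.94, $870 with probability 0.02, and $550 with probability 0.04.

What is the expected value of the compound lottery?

$89.78

EV(A) = 0.75 × (-130) + 0.1 × 460 + 0.15 × 450 = -97.5 + 46 + 67.5 = 16
EV(B) = 0.94 × 760 + 0.02 × 870 + 0.04 × 550 = 714.4 + 17.4 + 22 = 753.8
Overall = 0.9 × 16 + 0.1 × 753.8 = 14.4 + 75.38 = 89.78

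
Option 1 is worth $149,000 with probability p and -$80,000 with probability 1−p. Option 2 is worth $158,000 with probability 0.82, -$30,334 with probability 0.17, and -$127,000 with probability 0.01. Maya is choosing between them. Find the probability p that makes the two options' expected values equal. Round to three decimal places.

EV(Option 2) = 0.82 × 158000 + 0.17 × (-30334) + 0.01 × (-127000) = 129560 − 5156.78 − 1270 = 123133.22
p·149000 + (1−p)·(-80000) = 123133.22
229000p − 80000 = 123133.22
p = (123133.22 + 80000) / 229000

p = 0.887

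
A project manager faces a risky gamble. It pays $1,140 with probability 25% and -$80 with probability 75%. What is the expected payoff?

EV = 0.25 × 1140 + 0.75 × (-80) = 285 − 60 = 225

$225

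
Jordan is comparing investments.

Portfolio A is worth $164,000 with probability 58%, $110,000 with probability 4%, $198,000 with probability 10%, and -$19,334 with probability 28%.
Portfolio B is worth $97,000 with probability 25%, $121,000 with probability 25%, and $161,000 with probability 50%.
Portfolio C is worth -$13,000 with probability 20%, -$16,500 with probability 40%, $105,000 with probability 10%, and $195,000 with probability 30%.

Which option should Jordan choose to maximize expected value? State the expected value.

Portfolio B ($135,000)

Portfolio A = 0.58 × 164000 + 0.04 × 110000 + 0.1 × 198000 + 0.28 × (-19334) = 95120 + 4400 + 19800 − 5413.52 = 113906.48
Portfolio B = 0.25 × 97000 + 0.25 × 121000 + 0.5 × 161000 = 24250 + 30250 + 80500 = 135000
Portfolio C = 0.2 × (-13000) + 0.4 × (-16500) + 0.1 × 105000 + 0.3 × 195000 = -2600 − 6600 + 10500 + 58500 = 59800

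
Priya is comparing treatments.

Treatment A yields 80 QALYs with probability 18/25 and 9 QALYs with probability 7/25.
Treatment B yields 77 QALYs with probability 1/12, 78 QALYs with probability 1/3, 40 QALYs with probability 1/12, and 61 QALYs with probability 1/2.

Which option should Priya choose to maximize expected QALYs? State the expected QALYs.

Treatment B (66.25 QALYs)

Treatment A = 18/25 × 80 + 7/25 × 9 = 57.6 + 2.52 = 60.12
Treatment B = 1/12 × 77 + 1/3 × 78 + 1/12 × 40 + 1/2 × 61 = 6.4167 + 26 + 3.3333 + 30.5 = 66.25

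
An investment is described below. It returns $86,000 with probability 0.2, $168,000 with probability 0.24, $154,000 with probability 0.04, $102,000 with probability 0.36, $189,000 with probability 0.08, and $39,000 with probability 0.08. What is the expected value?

$118,640

EV = 0.2 × 86000 + 0.24 × 168000 + 0.04 × 154000 + 0.36 × 102000 + 0.08 × 189000 + 0.08 × 39000 = 17200 + 40320 + 6160 + 36720 + 15120 + 3120 = 118640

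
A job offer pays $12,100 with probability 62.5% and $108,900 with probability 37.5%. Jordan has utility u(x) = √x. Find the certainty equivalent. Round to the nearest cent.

$37,056.25

E[u] = 0.625·√12100 + 0.375·√108900 = 0.625·110 + 0.375·330 = 192.5
CE = (192.5)² = 37056.25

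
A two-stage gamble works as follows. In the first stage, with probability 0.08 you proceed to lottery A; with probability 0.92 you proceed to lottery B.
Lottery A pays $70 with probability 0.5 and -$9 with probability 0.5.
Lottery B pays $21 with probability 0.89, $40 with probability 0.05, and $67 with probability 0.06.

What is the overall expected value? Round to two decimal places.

$25.17

EV(A) = 0.5 × 70 + 0.5 × (-9) = 35 − 4.5 = 30.5
EV(B) = 0.89 × 21 + 0.05 × 40 + 0.06 × 67 = 18.69 + 2 + 4.02 = 24.71
Overall = 0.08 × 30.5 + 0.92 × 24.71 = 2.44 + 22.7332 = 25.1732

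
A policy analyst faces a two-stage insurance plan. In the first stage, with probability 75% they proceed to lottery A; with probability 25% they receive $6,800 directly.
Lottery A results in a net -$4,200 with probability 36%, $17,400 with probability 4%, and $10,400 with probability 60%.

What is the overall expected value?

$5,768

EV(A) = 0.36 × (-4200) + 0.04 × 17400 + 0.6 × 10400 = -1512 + 696 + 6240 = 5424
Branch B: 6800 (certain)
Overall = 0.75 × 5424 + 0.25 × 6800 = 4068 + 1700 = 5768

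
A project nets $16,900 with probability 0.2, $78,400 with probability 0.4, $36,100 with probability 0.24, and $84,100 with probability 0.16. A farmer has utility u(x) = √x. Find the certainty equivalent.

$52,900

E[u] = 0.2·√16900 + 0.4·√78400 + 0.24·√36100 + 0.16·√84100 = 0.2·130 + 0.4·280 + 0.24·190 + 0.16·290 = 230
CE = (230)² = 52900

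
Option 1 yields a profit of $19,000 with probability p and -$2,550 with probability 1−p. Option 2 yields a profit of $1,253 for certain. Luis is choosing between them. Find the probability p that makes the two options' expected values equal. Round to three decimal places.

p·19000 + (1−p)·(-2550) = 1253
21550p − 2550 = 1253
p = (1253 + 2550) / 21550

p = 0.176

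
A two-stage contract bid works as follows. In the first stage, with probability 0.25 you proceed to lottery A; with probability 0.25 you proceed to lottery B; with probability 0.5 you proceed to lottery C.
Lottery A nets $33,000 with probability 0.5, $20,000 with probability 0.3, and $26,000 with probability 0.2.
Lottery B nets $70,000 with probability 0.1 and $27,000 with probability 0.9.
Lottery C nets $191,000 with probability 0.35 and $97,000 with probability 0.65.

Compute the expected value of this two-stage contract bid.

$79,700

EV(A) = 0.5 × 33000 + 0.3 × 20000 + 0.2 × 26000 = 16500 + 6000 + 5200 = 27700
EV(B) = 0.1 × 70000 + 0.9 × 27000 = 7000 + 24300 = 31300
EV(C) = 0.35 × 191000 + 0.65 × 97000 = 66850 + 63050 = 129900
Overall = 0.25 × 27700 + 0.25 × 31300 + 0.5 × 129900 = 6925 + 7825 + 64950 = 79700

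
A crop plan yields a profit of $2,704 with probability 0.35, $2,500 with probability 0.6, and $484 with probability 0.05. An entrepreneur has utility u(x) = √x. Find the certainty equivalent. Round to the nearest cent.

$2,430.49

E[u] = 0.35·√2704 + 0.6·√2500 + 0.05·√484 = 0.35·52 + 0.6·50 + 0.05·22 = 49.3
CE = (49.3)² = 2430.49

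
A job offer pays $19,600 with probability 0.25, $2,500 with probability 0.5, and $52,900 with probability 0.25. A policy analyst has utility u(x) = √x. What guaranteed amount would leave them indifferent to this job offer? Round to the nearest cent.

$13,806.25

E[u] = 0.25·√19600 + 0.5·√2500 + 0.25·√52900 = 0.25·140 + 0.5·50 + 0.25·230 = 117.5
CE = (117.5)² = 13806.25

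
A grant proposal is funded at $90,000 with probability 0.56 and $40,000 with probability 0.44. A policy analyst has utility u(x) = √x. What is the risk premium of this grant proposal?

E[u] = 0.56·√90000 + 0.44·√40000 = 0.56·300 + 0.44·200 = 256
CE = (256)² = 65536
Risk premium = EV − CE = 68000 − 65536 = 2464

$2,464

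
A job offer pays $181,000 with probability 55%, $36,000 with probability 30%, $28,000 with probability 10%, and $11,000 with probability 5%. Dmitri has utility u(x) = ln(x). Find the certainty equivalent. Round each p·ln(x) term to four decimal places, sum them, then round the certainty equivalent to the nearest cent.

E[u] = 0.55·ln(181000) + 0.3·ln(36000) + 0.1·ln(28000) + 0.05·ln(11000) = 6.6584 + 3.1474 + 1.0240 + 0.4653 = 11.2951
CE = e^11.2951 ≈ 80426.58

$80,426.58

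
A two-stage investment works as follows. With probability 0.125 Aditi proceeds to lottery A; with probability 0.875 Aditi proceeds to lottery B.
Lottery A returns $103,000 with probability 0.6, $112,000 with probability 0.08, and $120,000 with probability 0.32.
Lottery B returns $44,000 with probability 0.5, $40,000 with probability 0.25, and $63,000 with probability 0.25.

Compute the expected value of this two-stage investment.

$55,426.25

EV(A) = 0.6 × 103000 + 0.08 × 112000 + 0.32 × 120000 = 61800 + 8960 + 38400 = 109160
EV(B) = 0.5 × 44000 + 0.25 × 40000 + 0.25 × 63000 = 22000 + 10000 + 15750 = 47750
Overall = 0.125 × 109160 + 0.875 × 47750 = 13645 + 41781.25 = 55426.25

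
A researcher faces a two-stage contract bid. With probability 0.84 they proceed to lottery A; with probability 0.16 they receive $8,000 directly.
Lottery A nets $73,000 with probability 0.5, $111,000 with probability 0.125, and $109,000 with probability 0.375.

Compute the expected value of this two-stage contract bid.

EV(A) = 0.5 × 73000 + 0.125 × 111000 + 0.375 × 109000 = 36500 + 13875 + 40875 = 91250
Branch B: 8000 (certain)
Overall = 0.84 × 91250 + 0.16 × 8000 = 76650 + 1280 = 77930

$77,930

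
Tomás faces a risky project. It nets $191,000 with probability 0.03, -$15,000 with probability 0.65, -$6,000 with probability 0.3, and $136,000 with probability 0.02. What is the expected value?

EV = 0.03 × 191000 + 0.65 × (-15000) + 0.3 × (-6000) + 0.02 × 136000 = 5730 − 9750 − 1800 + 2720 = -3100

-$3,100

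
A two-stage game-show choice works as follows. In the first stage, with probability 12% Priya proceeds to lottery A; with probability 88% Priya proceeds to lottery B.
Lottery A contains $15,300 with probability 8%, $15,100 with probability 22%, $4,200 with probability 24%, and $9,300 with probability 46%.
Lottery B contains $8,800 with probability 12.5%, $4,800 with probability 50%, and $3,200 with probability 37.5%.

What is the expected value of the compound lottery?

$5,315.84

EV(A) = 0.08 × 15300 + 0.22 × 15100 + 0.24 × 4200 + 0.46 × 9300 = 1224 + 3322 + 1008 + 4278 = 9832
EV(B) = 0.125 × 8800 + 0.5 × 4800 + 0.375 × 3200 = 1100 + 2400 + 1200 = 4700
Overall = 0.12 × 9832 + 0.88 × 4700 = 1179.84 + 4136 = 5315.84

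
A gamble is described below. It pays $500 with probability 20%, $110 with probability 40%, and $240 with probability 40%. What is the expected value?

EV = 0.2 × 500 + 0.4 × 110 + 0.4 × 240 = 100 + 44 + 96 = 240

$240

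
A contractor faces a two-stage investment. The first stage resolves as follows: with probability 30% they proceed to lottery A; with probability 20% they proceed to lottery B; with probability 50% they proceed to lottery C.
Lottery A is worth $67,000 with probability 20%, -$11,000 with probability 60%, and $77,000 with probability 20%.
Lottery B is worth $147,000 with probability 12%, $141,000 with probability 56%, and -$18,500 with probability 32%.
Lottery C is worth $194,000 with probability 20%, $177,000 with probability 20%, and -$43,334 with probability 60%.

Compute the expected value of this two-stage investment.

EV(A) = 0.2 × 67000 + 0.6 × (-11000) + 0.2 × 77000 = 13400 − 6600 + 15400 = 22200
EV(B) = 0.12 × 147000 + 0.56 × 141000 + 0.32 × (-18500) = 17640 + 78960 − 5920 = 90680
EV(C) = 0.2 × 194000 + 0.2 × 177000 + 0.6 × (-43334) = 38800 + 35400 − 26000.4 = 48199.6
Overall = 0.3 × 22200 + 0.2 × 90680 + 0.5 × 48199.6 = 6660 + 18136 + 24099.8 = 48895.8

$48,895.80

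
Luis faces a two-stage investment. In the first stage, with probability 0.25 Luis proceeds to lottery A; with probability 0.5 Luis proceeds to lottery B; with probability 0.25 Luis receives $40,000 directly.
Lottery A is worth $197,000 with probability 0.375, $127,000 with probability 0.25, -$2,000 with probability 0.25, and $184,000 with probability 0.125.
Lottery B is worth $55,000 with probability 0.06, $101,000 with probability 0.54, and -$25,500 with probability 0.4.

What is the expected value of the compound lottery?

EV(A) = 0.375 × 197000 + 0.25 × 127000 + 0.25 × (-2000) + 0.125 × 184000 = 73875 + 31750 − 500 + 23000 = 128125
EV(B) = 0.06 × 55000 + 0.54 × 101000 + 0.4 × (-25500) = 3300 + 54540 − 10200 = 47640
Branch C: 40000 (certain)
Overall = 0.25 × 128125 + 0.5 × 47640 + 0.25 × 40000 = 32031.25 + 23820 + 10000 = 65851.25

$65,851.25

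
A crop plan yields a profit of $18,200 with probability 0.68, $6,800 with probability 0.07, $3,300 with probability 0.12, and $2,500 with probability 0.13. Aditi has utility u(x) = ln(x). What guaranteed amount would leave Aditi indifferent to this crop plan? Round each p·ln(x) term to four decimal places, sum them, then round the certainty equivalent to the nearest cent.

$10,691.45

E[u] = 0.68·ln(18200) + 0.07·ln(6800) + 0.12·ln(3300) + 0.13·ln(2500) = 6.6702 + 0.6177 + 0.9722 + 1.0171 = 9.2772
CE = e^9.2772 ≈ 10691.45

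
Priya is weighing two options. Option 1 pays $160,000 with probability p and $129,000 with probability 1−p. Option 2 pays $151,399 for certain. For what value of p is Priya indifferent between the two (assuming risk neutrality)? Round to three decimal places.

p·160000 + (1−p)·129000 = 151399
31000p + 129000 = 151399
p = (151399 − 129000) / 31000

p = 0.723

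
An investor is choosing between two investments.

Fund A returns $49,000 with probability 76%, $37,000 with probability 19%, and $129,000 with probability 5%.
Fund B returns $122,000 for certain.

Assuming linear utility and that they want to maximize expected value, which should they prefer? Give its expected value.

Fund A = 0.76 × 49000 + 0.19 × 37000 + 0.05 × 129000 = 37240 + 7030 + 6450 = 50720
Fund B: 122000 (certain)

Fund B ($122,000)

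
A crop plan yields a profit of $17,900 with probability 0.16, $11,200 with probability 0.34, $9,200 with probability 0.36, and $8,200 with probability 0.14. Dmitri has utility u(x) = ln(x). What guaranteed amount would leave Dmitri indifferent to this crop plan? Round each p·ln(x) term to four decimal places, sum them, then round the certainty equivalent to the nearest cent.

E[u] = 0.16·ln(17900) + 0.34·ln(11200) + 0.36·ln(9200) + 0.14·ln(8200) = 1.5668 + 3.1700 + 3.2857 + 1.2617 = 9.2842
CE = e^9.2842 ≈ 10766.56

$10,766.56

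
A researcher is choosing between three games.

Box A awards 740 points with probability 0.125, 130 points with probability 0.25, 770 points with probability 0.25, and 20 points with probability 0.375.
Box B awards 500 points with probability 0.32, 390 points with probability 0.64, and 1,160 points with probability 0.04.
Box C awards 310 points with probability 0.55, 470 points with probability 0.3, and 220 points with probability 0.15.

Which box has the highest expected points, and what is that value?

Box B (456 points)

Box A = 0.125 × 740 + 0.25 × 130 + 0.25 × 770 + 0.375 × 20 = 92.5 + 32.5 + 192.5 + 7.5 = 325
Box B = 0.32 × 500 + 0.64 × 390 + 0.04 × 1160 = 160 + 249.6 + 46.4 = 456
Box C = 0.55 × 310 + 0.3 × 470 + 0.15 × 220 = 170.5 + 141 + 33 = 344.5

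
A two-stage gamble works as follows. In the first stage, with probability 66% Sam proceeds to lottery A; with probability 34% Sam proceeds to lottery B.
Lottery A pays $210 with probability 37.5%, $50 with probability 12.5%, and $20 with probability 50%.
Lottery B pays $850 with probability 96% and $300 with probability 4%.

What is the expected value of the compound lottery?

EV(A) = 0.375 × 210 + 0.125 × 50 + 0.5 × 20 = 78.75 + 6.25 + 10 = 95
EV(B) = 0.96 × 850 + 0.04 × 300 = 816 + 12 = 828
Overall = 0.66 × 95 + 0.34 × 828 = 62.7 + 281.52 = 344.22

$344.22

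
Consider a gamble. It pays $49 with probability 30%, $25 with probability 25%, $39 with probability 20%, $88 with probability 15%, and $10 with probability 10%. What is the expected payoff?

$42.95

EV = 0.3 × 49 + 0.25 × 25 + 0.2 × 39 + 0.15 × 88 + 0.1 × 10 = 14.7 + 6.25 + 7.8 + 13.2 + 1 = 42.95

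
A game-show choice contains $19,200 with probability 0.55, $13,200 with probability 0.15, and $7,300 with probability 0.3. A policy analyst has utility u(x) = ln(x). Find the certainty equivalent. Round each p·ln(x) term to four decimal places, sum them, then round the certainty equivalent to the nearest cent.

$13,580.63

E[u] = 0.55·ln(19200) + 0.15·ln(13200) + 0.3·ln(7300) = 5.4245 + 1.4232 + 2.6687 = 9.5164
CE = e^9.5164 ≈ 13580.63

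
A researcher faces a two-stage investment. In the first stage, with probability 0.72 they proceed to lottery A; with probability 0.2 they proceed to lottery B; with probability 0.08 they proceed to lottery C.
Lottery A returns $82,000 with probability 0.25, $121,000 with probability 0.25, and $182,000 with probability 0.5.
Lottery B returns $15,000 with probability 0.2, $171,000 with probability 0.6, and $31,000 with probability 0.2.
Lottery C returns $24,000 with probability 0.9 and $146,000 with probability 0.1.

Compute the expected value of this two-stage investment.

EV(A) = 0.25 × 82000 + 0.25 × 121000 + 0.5 × 182000 = 20500 + 30250 + 91000 = 141750
EV(B) = 0.2 × 15000 + 0.6 × 171000 + 0.2 × 31000 = 3000 + 102600 + 6200 = 111800
EV(C) = 0.9 × 24000 + 0.1 × 146000 = 21600 + 14600 = 36200
Overall = 0.72 × 141750 + 0.2 × 111800 + 0.08 × 36200 = 102060 + 22360 + 2896 = 127316

$127,316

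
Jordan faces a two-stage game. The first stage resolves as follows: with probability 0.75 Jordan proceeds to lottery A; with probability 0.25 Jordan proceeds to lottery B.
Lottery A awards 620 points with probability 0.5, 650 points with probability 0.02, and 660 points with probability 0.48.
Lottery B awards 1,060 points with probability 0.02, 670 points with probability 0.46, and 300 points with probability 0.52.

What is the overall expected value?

601.2 points

EV(A) = 0.5 × 620 + 0.02 × 650 + 0.48 × 660 = 310 + 13 + 316.8 = 639.8
EV(B) = 0.02 × 1060 + 0.46 × 670 + 0.52 × 300 = 21.2 + 308.2 + 156 = 485.4
Overall = 0.75 × 639.8 + 0.25 × 485.4 = 479.85 + 121.35 = 601.2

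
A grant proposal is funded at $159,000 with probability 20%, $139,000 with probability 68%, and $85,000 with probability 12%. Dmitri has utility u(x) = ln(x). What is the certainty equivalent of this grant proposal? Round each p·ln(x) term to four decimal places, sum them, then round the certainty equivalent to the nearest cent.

$134,591.56

E[u] = 0.2·ln(159000) + 0.68·ln(139000) + 0.12·ln(85000) = 2.3953 + 8.0527 + 1.3620 = 11.8100
CE = e^11.8100 ≈ 134591.56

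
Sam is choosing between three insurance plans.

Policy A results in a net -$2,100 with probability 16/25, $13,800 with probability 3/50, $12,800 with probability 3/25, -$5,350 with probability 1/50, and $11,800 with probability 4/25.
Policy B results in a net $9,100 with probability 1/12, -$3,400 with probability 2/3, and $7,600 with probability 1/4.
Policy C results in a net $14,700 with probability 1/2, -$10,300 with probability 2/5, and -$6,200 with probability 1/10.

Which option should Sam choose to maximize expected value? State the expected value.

Policy A = 16/25 × (-2100) + 3/50 × 13800 + 3/25 × 12800 + 1/50 × (-5350) + 4/25 × 11800 = -1344 + 828 + 1536 − 107 + 1888 = 2801
Policy B = 1/12 × 9100 + 2/3 × (-3400) + 1/4 × 7600 = 758.3333 − 2266.6667 + 1900 = 391.6667
Policy C = 1/2 × 14700 + 2/5 × (-10300) + 1/10 × (-6200) = 7350 − 4120 − 620 = 2610

Policy A ($2,801)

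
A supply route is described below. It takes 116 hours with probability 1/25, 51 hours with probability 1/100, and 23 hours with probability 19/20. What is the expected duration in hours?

EV = 1/25 × 116 + 1/100 × 51 + 19/20 × 23 = 4.64 + 0.51 + 21.85 = 27

27 hours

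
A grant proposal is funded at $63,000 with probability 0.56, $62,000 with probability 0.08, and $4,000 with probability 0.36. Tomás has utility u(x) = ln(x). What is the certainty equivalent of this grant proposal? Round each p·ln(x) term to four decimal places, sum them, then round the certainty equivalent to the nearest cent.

$23,323.11

E[u] = 0.56·ln(63000) + 0.08·ln(62000) + 0.36·ln(4000) = 6.1885 + 0.8828 + 2.9859 = 10.0572
CE = e^10.0572 ≈ 23323.11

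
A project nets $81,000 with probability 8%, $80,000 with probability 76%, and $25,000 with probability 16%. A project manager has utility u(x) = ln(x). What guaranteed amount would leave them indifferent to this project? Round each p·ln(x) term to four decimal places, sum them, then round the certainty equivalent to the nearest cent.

$66,482.90

E[u] = 0.08·ln(81000) + 0.76·ln(80000) + 0.16·ln(25000) = 0.9042 + 8.5802 + 1.6203 = 11.1047
CE = e^11.1047 ≈ 66482.90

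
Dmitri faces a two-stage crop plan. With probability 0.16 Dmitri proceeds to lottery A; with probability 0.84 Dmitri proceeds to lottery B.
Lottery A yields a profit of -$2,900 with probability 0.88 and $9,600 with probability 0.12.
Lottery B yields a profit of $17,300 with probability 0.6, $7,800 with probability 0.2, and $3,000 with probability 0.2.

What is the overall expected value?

$10,309.60

EV(A) = 0.88 × (-2900) + 0.12 × 9600 = -2552 + 1152 = -1400
EV(B) = 0.6 × 17300 + 0.2 × 7800 + 0.2 × 3000 = 10380 + 1560 + 600 = 12540
Overall = 0.16 × (-1400) + 0.84 × 12540 = -224 + 10533.6 = 10309.6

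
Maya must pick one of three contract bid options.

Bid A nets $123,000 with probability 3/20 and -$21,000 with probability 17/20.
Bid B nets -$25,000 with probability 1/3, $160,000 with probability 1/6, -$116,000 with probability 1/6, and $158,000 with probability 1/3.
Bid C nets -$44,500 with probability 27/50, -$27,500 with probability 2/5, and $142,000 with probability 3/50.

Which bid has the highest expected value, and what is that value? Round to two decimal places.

Bid B ($51,666.67)

Bid A = 3/20 × 123000 + 17/20 × (-21000) = 18450 − 17850 = 600
Bid B = 1/3 × (-25000) + 1/6 × 160000 + 1/6 × (-116000) + 1/3 × 158000 = -8333.3333 + 26666.6667 − 19333.3333 + 52666.6667 = 51666.6667
Bid C = 27/50 × (-44500) + 2/5 × (-27500) + 3/50 × 142000 = -24030 − 11000 + 8520 = -26510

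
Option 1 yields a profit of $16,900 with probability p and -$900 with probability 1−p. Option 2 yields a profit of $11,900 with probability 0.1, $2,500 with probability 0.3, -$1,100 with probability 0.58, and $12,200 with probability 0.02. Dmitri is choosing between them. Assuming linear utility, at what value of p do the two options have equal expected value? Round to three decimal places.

EV(Option 2) = 0.1 × 11900 + 0.3 × 2500 + 0.58 × (-1100) + 0.02 × 12200 = 1190 + 750 − 638 + 244 = 1546
p·16900 + (1−p)·(-900) = 1546
17800p − 900 = 1546
p = (1546 + 900) / 17800

p = 0.137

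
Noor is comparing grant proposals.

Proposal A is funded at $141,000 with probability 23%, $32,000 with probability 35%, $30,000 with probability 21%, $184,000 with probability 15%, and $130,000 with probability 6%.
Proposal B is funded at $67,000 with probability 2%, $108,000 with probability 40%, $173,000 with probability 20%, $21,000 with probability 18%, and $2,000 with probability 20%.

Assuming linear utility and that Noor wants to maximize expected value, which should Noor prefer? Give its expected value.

Proposal A ($85,330)

Proposal A = 0.23 × 141000 + 0.35 × 32000 + 0.21 × 30000 + 0.15 × 184000 + 0.06 × 130000 = 32430 + 11200 + 6300 + 27600 + 7800 = 85330
Proposal B = 0.02 × 67000 + 0.4 × 108000 + 0.2 × 173000 + 0.18 × 21000 + 0.2 × 2000 = 1340 + 43200 + 34600 + 3780 + 400 = 83320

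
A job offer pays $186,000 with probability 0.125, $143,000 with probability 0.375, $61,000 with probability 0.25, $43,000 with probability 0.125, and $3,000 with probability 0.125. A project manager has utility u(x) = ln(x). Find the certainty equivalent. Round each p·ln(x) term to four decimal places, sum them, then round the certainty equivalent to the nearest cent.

E[u] = 0.125·ln(186000) + 0.375·ln(143000) + 0.25·ln(61000) + 0.125·ln(43000) + 0.125·ln(3000) = 1.5167 + 4.4515 + 2.7547 + 1.3336 + 1.0008 = 11.0573
CE = e^11.0573 ≈ 63405.13

$63,405.13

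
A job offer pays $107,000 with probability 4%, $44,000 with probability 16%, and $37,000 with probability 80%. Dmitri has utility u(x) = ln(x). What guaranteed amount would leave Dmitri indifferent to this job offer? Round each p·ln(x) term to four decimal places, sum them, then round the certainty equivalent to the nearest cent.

E[u] = 0.04·ln(107000) + 0.16·ln(44000) + 0.8·ln(37000) = 0.4632 + 1.7107 + 8.4149 = 10.5888
CE = e^10.5888 ≈ 39687.84

$39,687.84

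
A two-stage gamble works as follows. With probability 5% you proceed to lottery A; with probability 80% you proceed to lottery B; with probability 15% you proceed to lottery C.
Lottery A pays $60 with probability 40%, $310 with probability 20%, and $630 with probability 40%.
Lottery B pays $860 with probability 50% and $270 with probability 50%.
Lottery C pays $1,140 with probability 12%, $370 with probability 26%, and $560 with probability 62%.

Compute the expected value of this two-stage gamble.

EV(A) = 0.4 × 60 + 0.2 × 310 + 0.4 × 630 = 24 + 62 + 252 = 338
EV(B) = 0.5 × 860 + 0.5 × 270 = 430 + 135 = 565
EV(C) = 0.12 × 1140 + 0.26 × 370 + 0.62 × 560 = 136.8 + 96.2 + 347.2 = 580.2
Overall = 0.05 × 338 + 0.8 × 565 + 0.15 × 580.2 = 16.9 + 452 + 87.03 = 555.93

$555.93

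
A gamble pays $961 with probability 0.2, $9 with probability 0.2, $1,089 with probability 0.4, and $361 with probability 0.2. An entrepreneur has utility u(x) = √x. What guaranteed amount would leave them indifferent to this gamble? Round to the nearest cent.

$566.44

E[u] = 0.2·√961 + 0.2·√9 + 0.4·√1089 + 0.2·√361 = 0.2·31 + 0.2·3 + 0.4·33 + 0.2·19 = 23.8
CE = (23.8)² = 566.44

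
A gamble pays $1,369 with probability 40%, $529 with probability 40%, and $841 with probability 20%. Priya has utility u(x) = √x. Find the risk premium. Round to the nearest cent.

$39.36

E[u] = 0.4·√1369 + 0.4·√529 + 0.2·√841 = 0.4·37 + 0.4·23 + 0.2·29 = 29.8
CE = (29.8)² = 888.04
Risk premium = EV − CE = 927.4 − 888.04 = 39.36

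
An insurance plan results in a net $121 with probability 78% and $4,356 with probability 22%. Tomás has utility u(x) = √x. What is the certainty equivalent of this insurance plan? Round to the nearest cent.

$533.61

E[u] = 0.78·√121 + 0.22·√4356 = 0.78·11 + 0.22·66 = 23.1
CE = (23.1)² = 533.61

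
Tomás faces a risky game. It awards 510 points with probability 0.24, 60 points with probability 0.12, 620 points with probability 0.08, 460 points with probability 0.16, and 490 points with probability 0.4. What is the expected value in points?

EV = 0.24 × 510 + 0.12 × 60 + 0.08 × 620 + 0.16 × 460 + 0.4 × 490 = 122.4 + 7.2 + 49.6 + 73.6 + 196 = 448.8

448.8 points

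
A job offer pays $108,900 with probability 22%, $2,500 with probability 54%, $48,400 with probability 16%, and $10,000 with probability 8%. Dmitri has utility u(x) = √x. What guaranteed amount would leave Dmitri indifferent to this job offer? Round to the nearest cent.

E[u] = 0.22·√108900 + 0.54·√2500 + 0.16·√48400 + 0.08·√10000 = 0.22·330 + 0.54·50 + 0.16·220 + 0.08·100 = 142.8
CE = (142.8)² = 20391.84

$20,391.84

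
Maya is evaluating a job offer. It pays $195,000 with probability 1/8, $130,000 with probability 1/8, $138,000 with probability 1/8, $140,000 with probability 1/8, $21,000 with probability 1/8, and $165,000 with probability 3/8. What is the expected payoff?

$139,875

EV = 1/8 × 195000 + 1/8 × 130000 + 1/8 × 138000 + 1/8 × 140000 + 1/8 × 21000 + 3/8 × 165000 = 24375 + 16250 + 17250 + 17500 + 2625 + 61875 = 139875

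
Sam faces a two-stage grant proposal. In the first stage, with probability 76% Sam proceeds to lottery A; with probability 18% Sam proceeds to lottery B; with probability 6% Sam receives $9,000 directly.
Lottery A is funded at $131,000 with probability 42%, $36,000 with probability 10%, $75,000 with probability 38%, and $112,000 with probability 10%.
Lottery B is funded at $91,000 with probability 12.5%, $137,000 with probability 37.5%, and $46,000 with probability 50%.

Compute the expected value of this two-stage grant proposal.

EV(A) = 0.42 × 131000 + 0.1 × 36000 + 0.38 × 75000 + 0.1 × 112000 = 55020 + 3600 + 28500 + 11200 = 98320
EV(B) = 0.125 × 91000 + 0.375 × 137000 + 0.5 × 46000 = 11375 + 51375 + 23000 = 85750
Branch C: 9000 (certain)
Overall = 0.76 × 98320 + 0.18 × 85750 + 0.06 × 9000 = 74723.2 + 15435 + 540 = 90698.2

$90,698.20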